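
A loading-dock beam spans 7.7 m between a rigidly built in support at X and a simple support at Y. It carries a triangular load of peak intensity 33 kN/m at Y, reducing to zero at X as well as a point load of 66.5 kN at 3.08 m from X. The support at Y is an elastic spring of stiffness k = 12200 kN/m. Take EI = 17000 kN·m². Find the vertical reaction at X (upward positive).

R_X = 110.6 kN

Choose R_Y as the redundant. The primary structure is the cantilever fixed at X.
Downward deflection at the released point Y due to the loads:
  triangular load, peak 33 at the free end: 11w₀L⁴/(120EI) = 10634/EI
  point load 66.5 at a = 3.08: Pa²(3L − a)/(6EI) = 2105/EI
  δ_0 = 12739/EI
Flexibility coefficient — unit upward force at Y: δ_{YY} = L³/(3EI) = 152.2/EI.
With EI = 17000 kN·m²: δ_0 = 0.74934 m and δ_{YY} = 0.008952 m/kN.
Compatibility — the spring shortens by R_Y/k under the reaction it provides: δ_0 − R_Y·δ_{YY} = R_Y/k. With 1/k = 0.000082 m/kN, R_Y = δ_0 / (δ_{YY} + 1/k) = 0.74934 / (0.008952 + 0.000082) = 82.95 kN.
Vertical equilibrium: R_X = ΣP − R_Y = 193.6 − 82.95 = 110.6 kN.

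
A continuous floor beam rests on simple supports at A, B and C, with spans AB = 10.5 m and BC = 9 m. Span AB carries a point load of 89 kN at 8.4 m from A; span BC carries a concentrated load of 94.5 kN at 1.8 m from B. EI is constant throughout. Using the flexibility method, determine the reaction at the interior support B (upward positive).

Insert a hinge at B; M_B is the redundant, and each span becomes simply supported.
End slopes at the hinge B, treating each span as simply supported:
  span AB: point load 89 at a = 8.4: Pab(L + a)/(6LEI) = 471/EI
  span BC: point load 94.5 at a = 1.8: Pab(L + b)/(6LEI) = 367.4/EI
  relative rotation θ_0 = (471 + 367.4)/EI = 838.4/EI
A unit hogging moment at B produces rotation L₁/(3EI) + L₂/(3EI) = 6.5/EI.
Compatibility: M_B·(L₁+L₂)/(3EI) = θ_0, giving M_B = 129 kN·m (hogging).
Span AB, ΣM about A with M_B applied at B: R_B^{AB}·10.5 = 747.6 + 129, so R_B^{AB} = 83.48 kN and R_A = 89 − 83.48 = 5.516 kN.
Span BC, ΣM about C: R_B^{BC}·9 = 680.4 + 129, so R_B^{BC} = 89.93 kN and R_C = 94.5 − 89.93 = 4.568 kN.
R_B = 83.48 + 89.93 = 173.4 kN.

R_B = 173.4 kN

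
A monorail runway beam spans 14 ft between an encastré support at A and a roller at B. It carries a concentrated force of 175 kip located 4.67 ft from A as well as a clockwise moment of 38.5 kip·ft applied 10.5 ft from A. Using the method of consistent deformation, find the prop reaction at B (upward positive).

Remove the prop at B; the released (primary) structure is a cantilever built in at A.
Deflection at B on the released cantilever, summing each load's contribution:
  point load 175 at a = 4.67: Pa²(3L − a)/(6EI) = 23745/EI
  clockwise couple 38.5 at a = 10.5: M₀a(2L − a)/(2EI) = 3537/EI
  δ_0 = 27283/EI
Flexibility coefficient — unit upward force at B: δ_{BB} = L³/(3EI) = 914.7/EI.
Compatibility at B: δ_0 − R_B·δ_{BB} = 0, so R_B = 27283/914.7 = 29.83 kip.

R_B = 29.83 kip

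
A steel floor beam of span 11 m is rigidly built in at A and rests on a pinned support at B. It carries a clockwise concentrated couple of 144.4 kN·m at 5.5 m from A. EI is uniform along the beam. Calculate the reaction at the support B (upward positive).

Take the reaction at B as the redundant and release it; the primary structure is a cantilever fixed at A.
Free-end deflection of the primary structure under the applied loading (downward +):
  clockwise couple 144.4 at a = 5.5: M₀a(2L − a)/(2EI) = 6552/EI
Tip deflection under a unit load at B: L³/(3EI) = 443.7/EI.
The prop prevents deflection at B: R_B = δ_0/δ_{BB} = 6552/443.7 = 14.77 kN.

R_B = 14.77 kN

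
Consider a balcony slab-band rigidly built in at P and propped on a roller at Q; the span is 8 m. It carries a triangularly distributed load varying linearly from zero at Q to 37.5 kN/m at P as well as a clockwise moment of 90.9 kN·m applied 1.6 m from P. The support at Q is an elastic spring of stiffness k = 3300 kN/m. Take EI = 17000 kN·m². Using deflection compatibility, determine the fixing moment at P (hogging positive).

Choose R_Q as the redundant. The primary structure is the cantilever fixed at P.
Primary-structure tip deflection at Q by superposition:
  triangular load, peak 37.5 at the fixed end: w₀L⁴/(30EI) = 5120/EI
  clockwise couple 90.9 at a = 1.6: M₀a(2L − a)/(2EI) = 1047/EI
  δ_0 = 6167/EI
Flexibility coefficient — unit upward force at Q: δ_{QQ} = L³/(3EI) = 170.7/EI.
With EI = 17000 kN·m²: δ_0 = 0.36277 m and δ_{QQ} = 0.010039 m/kN.
Compatibility — the spring shortens by R_Q/k under the reaction it provides: δ_0 − R_Q·δ_{QQ} = R_Q/k. With 1/k = 0.000303 m/kN, R_Q = δ_0 / (δ_{QQ} + 1/k) = 0.36277 / (0.010039 + 0.000303) = 35.08 kN.
Moment equilibrium about P: M_P = Σ(load moments about P) − R_Q·L = 490.9 − 35.08×8 = 210.3 kN·m.

M_P = 210.3 kN·m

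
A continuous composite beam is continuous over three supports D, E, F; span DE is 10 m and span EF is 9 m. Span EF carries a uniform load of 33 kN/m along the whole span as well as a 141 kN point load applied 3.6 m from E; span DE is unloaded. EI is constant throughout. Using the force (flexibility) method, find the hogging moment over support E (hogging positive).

Insert a hinge at E; M_E is the redundant, and each span becomes simply supported.
Discontinuity in slope at E on the released structure — sum the simple-span end rotations:
  span EF: UDL 33: wL³/(24EI) = 1002/EI
  span EF: point load 141 at a = 3.6: Pab(L + b)/(6LEI) = 730.9/EI
  relative rotation θ_0 = (0 + 1733)/EI = 1733/EI
A unit hogging moment at E produces rotation L₁/(3EI) + L₂/(3EI) = 6.333/EI.
Compatibility: M_E·(L₁+L₂)/(3EI) = θ_0, giving M_E = 273.7 kN·m (hogging).

M_E = 273.7 kN·m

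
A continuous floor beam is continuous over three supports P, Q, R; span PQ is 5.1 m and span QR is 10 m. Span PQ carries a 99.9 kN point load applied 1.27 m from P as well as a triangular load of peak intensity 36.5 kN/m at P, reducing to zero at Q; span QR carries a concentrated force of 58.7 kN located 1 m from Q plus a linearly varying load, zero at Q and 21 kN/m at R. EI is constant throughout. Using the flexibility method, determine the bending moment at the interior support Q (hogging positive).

Take M_Q as the redundant. Released structure: two simple spans PQ and QR with a hinge at Q.
End slopes at the hinge Q, treating each span as simply supported:
  span PQ: point load 99.9 at a = 1.27: Pab(L + a)/(6LEI) = 101.2/EI
  span PQ: triangular load, peak 36.5: 7w₀L³/(360EI) = 94.15/EI
  span QR: point load 58.7 at a = 1: Pab(L + b)/(6LEI) = 167.3/EI
  span QR: triangular load, peak 21: 7w₀L³/(360EI) = 408.3/EI
  relative rotation θ_0 = (195.3 + 575.6)/EI = 770.9/EI
A unit hogging moment at Q produces rotation L₁/(3EI) + L₂/(3EI) = 5.033/EI.
Slope continuity at Q: θ_0 = M_Q·5.033/EI, so M_Q = 770.9/5.033 = 153.2 kN·m (hogging).

M_Q = 153.2 kN·m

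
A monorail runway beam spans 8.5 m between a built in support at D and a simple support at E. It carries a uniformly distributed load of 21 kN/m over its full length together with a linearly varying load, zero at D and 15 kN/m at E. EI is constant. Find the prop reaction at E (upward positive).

Choose R_E as the redundant. The primary structure is the cantilever fixed at D.
Deflection at E on the released cantilever, summing each load's contribution:
  UDL 21: wL⁴/(8EI) = 13703/EI
  triangular load, peak 15 at the free end: 11w₀L⁴/(120EI) = 7178/EI
  δ_0 = 20880/EI
Flexibility coefficient — unit upward force at E: δ_{EE} = L³/(3EI) = 204.7/EI.
Compatibility at E: δ_0 − R_E·δ_{EE} = 0, so R_E = 20880/204.7 = 102 kN.

R_E = 102 kN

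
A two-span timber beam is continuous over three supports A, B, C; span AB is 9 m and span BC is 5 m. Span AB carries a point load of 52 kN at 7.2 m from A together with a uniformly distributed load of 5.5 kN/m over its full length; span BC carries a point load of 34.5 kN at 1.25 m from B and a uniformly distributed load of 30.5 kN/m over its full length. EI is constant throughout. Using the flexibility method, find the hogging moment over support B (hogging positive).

M_B = 123.3 kN·m

Insert a hinge at B; M_B is the redundant, and each span becomes simply supported.
Discontinuity in slope at B on the released structure — sum the simple-span end rotations:
  span AB: point load 52 at a = 7.2: Pab(L + a)/(6LEI) = 202.2/EI
  span AB: UDL 5.5: wL³/(24EI) = 167.1/EI
  span BC: point load 34.5 at a = 1.25: Pab(L + b)/(6LEI) = 47.17/EI
  span BC: UDL 30.5: wL³/(24EI) = 158.9/EI
  relative rotation θ_0 = (369.2 + 206)/EI = 575.3/EI
A unit hogging moment at B produces rotation L₁/(3EI) + L₂/(3EI) = 4.667/EI.
Slope continuity at B: θ_0 = M_B·4.667/EI, so M_B = 575.3/4.667 = 123.3 kN·m (hogging).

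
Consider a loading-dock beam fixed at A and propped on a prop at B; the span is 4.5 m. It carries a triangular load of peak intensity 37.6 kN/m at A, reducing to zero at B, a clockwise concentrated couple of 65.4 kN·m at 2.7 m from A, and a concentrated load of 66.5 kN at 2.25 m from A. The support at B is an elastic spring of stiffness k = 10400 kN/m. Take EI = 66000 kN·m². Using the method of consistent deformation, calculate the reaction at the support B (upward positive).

Release the roller at B. Primary structure: cantilever fixed at A.
Deflection at B on the released cantilever, summing each load's contribution:
  triangular load, peak 37.6 at the fixed end: w₀L⁴/(30EI) = 513.9/EI
  clockwise couple 65.4 at a = 2.7: M₀a(2L − a)/(2EI) = 556.2/EI
  point load 66.5 at a = 2.25: Pa²(3L − a)/(6EI) = 631.2/EI
  δ_0 = 1701/EI
Flexibility coefficient — unit upward force at B: δ_{BB} = L³/(3EI) = 30.38/EI.
With EI = 66000 kN·m²: δ_0 = 0.025779 m and δ_{BB} = 0.00046 m/kN.
Compatibility — the spring shortens by R_B/k under the reaction it provides: δ_0 − R_B·δ_{BB} = R_B/k. With 1/k = 0.000096 m/kN, R_B = δ_0 / (δ_{BB} + 1/k) = 0.025779 / (0.00046 + 0.000096) = 46.33 kN.

R_B = 46.33 kN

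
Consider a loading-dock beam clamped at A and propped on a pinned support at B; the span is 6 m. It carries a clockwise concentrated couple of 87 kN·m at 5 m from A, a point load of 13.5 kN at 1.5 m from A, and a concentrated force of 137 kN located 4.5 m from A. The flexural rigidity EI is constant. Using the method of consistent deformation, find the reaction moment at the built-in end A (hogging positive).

Take the reaction at B as the redundant and release it; the primary structure is a cantilever fixed at A.
Downward deflection at the released point B due to the loads:
  clockwise couple 87 at a = 5: M₀a(2L − a)/(2EI) = 1522/EI
  point load 13.5 at a = 1.5: Pa²(3L − a)/(6EI) = 83.53/EI
  point load 137 at a = 4.5: Pa²(3L − a)/(6EI) = 6242/EI
  δ_0 = 7848/EI
Flexibility coefficient — unit upward force at B: δ_{BB} = L³/(3EI) = 72/EI.
Compatibility at B: δ_0 − R_B·δ_{BB} = 0, so R_B = 7848/72 = 109 kN.
Moment equilibrium about A: M_A = Σ(load moments about A) − R_B·L = 723.8 − 109×6 = 69.74 kN·m.

M_A = 69.74 kN·m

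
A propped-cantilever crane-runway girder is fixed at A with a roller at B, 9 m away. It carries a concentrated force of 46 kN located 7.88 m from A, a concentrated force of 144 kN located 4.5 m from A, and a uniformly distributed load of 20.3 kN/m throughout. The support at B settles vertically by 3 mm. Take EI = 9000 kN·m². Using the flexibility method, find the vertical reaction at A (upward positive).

R_A = 221.8 kN

Choose R_B as the redundant. The primary structure is the cantilever fixed at A.
Deflection at B on the released cantilever, summing each load's contribution:
  point load 46 at a = 7.88: Pa²(3L − a)/(6EI) = 9102/EI
  point load 144 at a = 4.5: Pa²(3L − a)/(6EI) = 10935/EI
  UDL 20.3: wL⁴/(8EI) = 16649/EI
  δ_0 = 36686/EI
Flexibility coefficient — unit upward force at B: δ_{BB} = L³/(3EI) = 243/EI.
With EI = 9000 kN·m²: δ_0 = 4.0762 m and δ_{BB} = 0.027 m/kN.
Compatibility — the beam at B must follow the support down by 0.003 m: δ_0 − R_B·δ_{BB} = 0.003, so R_B = (4.0762 − 0.003)/0.027 = 150.9 kN.
Vertical equilibrium: R_A = ΣP − R_B = 372.7 − 150.9 = 221.8 kN.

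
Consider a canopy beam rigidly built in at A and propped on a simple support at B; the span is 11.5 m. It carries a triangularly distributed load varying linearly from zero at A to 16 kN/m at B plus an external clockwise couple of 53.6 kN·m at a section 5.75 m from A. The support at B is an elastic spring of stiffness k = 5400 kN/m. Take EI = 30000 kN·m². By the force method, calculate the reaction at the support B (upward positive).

Remove the prop at B; the released (primary) structure is a cantilever built in at A.
Deflection at B on the released cantilever, summing each load's contribution:
  triangular load, peak 16 at the free end: 11w₀L⁴/(120EI) = 25652/EI
  clockwise couple 53.6 at a = 5.75: M₀a(2L − a)/(2EI) = 2658/EI
  δ_0 = 28310/EI
Tip deflection under a unit load at B: L³/(3EI) = 507/EI.
With EI = 30000 kN·m²: δ_0 = 0.94368 m and δ_{BB} = 0.016899 m/kN.
Compatibility — the spring shortens by R_B/k under the reaction it provides: δ_0 − R_B·δ_{BB} = R_B/k. With 1/k = 0.000185 m/kN, R_B = δ_0 / (δ_{BB} + 1/k) = 0.94368 / (0.016899 + 0.000185) = 55.24 kN.

R_B = 55.24 kN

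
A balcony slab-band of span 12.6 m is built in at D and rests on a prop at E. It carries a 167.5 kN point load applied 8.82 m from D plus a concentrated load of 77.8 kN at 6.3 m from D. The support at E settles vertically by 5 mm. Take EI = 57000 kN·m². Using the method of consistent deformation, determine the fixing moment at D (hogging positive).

Remove the prop at E; the released (primary) structure is a cantilever built in at D.
Free-end deflection of the primary structure under the applied loading (downward +):
  point load 167.5 at a = 8.82: Pa²(3L − a)/(6EI) = 62936/EI
  point load 77.8 at a = 6.3: Pa²(3L − a)/(6EI) = 16211/EI
  δ_0 = 79147/EI
Tip deflection under a unit load at E: L³/(3EI) = 666.8/EI.
With EI = 57000 kN·m²: δ_0 = 1.3886 m and δ_{EE} = 0.011698 m/kN.
Compatibility — the beam at E must follow the support down by 0.005 m: δ_0 − R_E·δ_{EE} = 0.005, so R_E = (1.3886 − 0.005)/0.011698 = 118.3 kN.
Moment equilibrium about D: M_D = Σ(load moments about D) − R_E·L = 1967 − 118.3×12.6 = 477.3 kN·m.

M_D = 477.3 kN·m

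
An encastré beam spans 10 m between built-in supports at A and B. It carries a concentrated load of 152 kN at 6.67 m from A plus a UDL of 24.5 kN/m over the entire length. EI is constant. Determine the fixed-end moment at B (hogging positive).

M_B = 429.4 kN·m

Take the two fixed-end moments M_A, M_B as redundants; the released structure is the simple span AB.
On the primary (simply-supported) span, the end slopes from the loading are:
  at A: point load 152 at a = 6.67: Pab(L + b)/(6LEI) = 750.1/EI
  at B: point load 152 at a = 6.67: Pab(L + a)/(6LEI) = 938/EI
  at A: UDL 24.5: wL³/(24EI) = 1021/EI
  at B: UDL 24.5: wL³/(24EI) = 1021/EI
  θ_A0 = 1771/EI,  θ_B0 = 1959/EI
Flexibility coefficients: a unit moment at one end gives L/(3EI) there and L/(6EI) at the far end, so f₁₁ = f₂₂ = 3.333/EI and f₁₂ = f₂₁ = 1.667/EI.
Compatibility — zero rotation at each built-in end:
  3.333 M_A + 1.667 M_B = 1771
  1.667 M_A + 3.333 M_B = 1959
Solving the pair gives M_A = 316.6 kN·m and M_B = 429.4 kN·m (hogging).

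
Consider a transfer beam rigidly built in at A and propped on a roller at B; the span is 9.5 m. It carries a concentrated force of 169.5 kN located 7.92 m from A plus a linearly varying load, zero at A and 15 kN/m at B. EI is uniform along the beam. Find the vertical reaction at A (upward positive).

Take the reaction at B as the redundant and release it; the primary structure is a cantilever fixed at A.
Downward deflection at the released point B due to the loads:
  point load 169.5 at a = 7.92: Pa²(3L − a)/(6EI) = 36468/EI
  triangular load, peak 15 at the free end: 11w₀L⁴/(120EI) = 11199/EI
  δ_0 = 47668/EI
Flexibility coefficient — unit upward force at B: δ_{BB} = L³/(3EI) = 285.8/EI.
The prop prevents deflection at B: R_B = δ_0/δ_{BB} = 47668/285.8 = 166.8 kN.
Vertical equilibrium: R_A = ΣP − R_B = 240.8 − 166.8 = 73.96 kN.

R_A = 73.96 kN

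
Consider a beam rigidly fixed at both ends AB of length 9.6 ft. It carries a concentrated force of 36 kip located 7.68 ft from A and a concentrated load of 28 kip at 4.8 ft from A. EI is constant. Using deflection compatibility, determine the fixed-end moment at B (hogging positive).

Release both end moments; the primary structure is a simply-supported span AB with redundants M_A and M_B.
On the primary (simply-supported) span, the end slopes from the loading are:
  at A: point load 36 at a = 7.68: Pab(L + b)/(6LEI) = 106.2/EI
  at B: point load 36 at a = 7.68: Pab(L + a)/(6LEI) = 159.3/EI
  at A: point load 28 at a = 4.8: Pab(L + b)/(6LEI) = 161.3/EI
  at B: point load 28 at a = 4.8: Pab(L + a)/(6LEI) = 161.3/EI
  θ_A0 = 267.4/EI,  θ_B0 = 320.5/EI
Flexibility coefficients: a unit moment at one end gives L/(3EI) there and L/(6EI) at the far end, so f₁₁ = f₂₂ = 3.2/EI and f₁₂ = f₂₁ = 1.6/EI.
Compatibility — zero rotation at each built-in end:
  3.2 M_A + 1.6 M_B = 267.4
  1.6 M_A + 3.2 M_B = 320.5
Solving the pair gives M_A = 44.66 kip·ft and M_B = 77.84 kip·ft (hogging).

M_B = 77.84 kip·ft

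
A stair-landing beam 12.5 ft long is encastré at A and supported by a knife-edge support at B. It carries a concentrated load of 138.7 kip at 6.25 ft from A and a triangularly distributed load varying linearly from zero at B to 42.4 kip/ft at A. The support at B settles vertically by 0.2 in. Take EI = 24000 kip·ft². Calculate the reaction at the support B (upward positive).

Release the roller at B. Primary structure: cantilever fixed at A.
Deflection at B on the released cantilever, summing each load's contribution:
  point load 138.7 at a = 6.25: Pa²(3L − a)/(6EI) = 28219/EI
  triangular load, peak 42.4 at the fixed end: w₀L⁴/(30EI) = 34505/EI
  δ_0 = 62724/EI
Tip deflection under a unit load at B: L³/(3EI) = 651/EI.
With EI = 24000 kip·ft²: δ_0 = 2.6135 ft and δ_{BB} = 0.027127 ft/kip.
Compatibility — the beam at B must follow the support down by 0.01667 ft: δ_0 − R_B·δ_{BB} = 0.01667, so R_B = (2.6135 − 0.01667)/0.027127 = 95.73 kip.

R_B = 95.73 kip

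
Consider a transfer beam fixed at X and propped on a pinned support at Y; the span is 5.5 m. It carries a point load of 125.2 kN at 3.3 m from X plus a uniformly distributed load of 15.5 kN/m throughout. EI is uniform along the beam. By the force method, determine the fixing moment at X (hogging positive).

M_X = 174.3 kN·m

Take the reaction at Y as the redundant and release it; the primary structure is a cantilever fixed at X.
Downward deflection at the released point Y due to the loads:
  point load 125.2 at a = 3.3: Pa²(3L − a)/(6EI) = 3000/EI
  UDL 15.5: wL⁴/(8EI) = 1773/EI
  δ_0 = 4772/EI
Tip deflection under a unit load at Y: L³/(3EI) = 55.46/EI.
Compatibility at Y: δ_0 − R_Y·δ_{YY} = 0, so R_Y = 4772/55.46 = 86.06 kN.
Moment equilibrium about X: M_X = Σ(load moments about X) − R_Y·L = 647.6 − 86.06×5.5 = 174.3 kN·m.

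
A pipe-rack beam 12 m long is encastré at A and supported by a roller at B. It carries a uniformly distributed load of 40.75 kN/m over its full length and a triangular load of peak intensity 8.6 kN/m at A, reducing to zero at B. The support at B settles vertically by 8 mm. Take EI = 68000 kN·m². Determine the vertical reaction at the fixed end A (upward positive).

Remove the prop at B; the released (primary) structure is a cantilever built in at A.
Deflection at B on the released cantilever, summing each load's contribution:
  UDL 40.75: wL⁴/(8EI) = 105624/EI
  triangular load, peak 8.6 at the fixed end: w₀L⁴/(30EI) = 5944/EI
  δ_0 = 111568/EI
Tip deflection under a unit load at B: L³/(3EI) = 576/EI.
With EI = 68000 kN·m²: δ_0 = 1.6407 m and δ_{BB} = 0.008471 m/kN.
Compatibility — the beam at B must follow the support down by 0.008 m: δ_0 − R_B·δ_{BB} = 0.008, so R_B = (1.6407 − 0.008)/0.008471 = 192.8 kN.
Vertical equilibrium: R_A = ΣP − R_B = 540.6 − 192.8 = 347.8 kN.

R_A = 347.8 kN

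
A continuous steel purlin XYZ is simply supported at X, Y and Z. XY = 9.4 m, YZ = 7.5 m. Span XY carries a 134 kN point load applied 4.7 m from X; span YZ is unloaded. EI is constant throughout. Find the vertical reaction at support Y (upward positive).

Insert a hinge at Y; M_Y is the redundant, and each span becomes simply supported.
Discontinuity in slope at Y on the released structure — sum the simple-span end rotations:
  span XY: point load 134 at a = 4.7: Pab(L + a)/(6LEI) = 740/EI
  relative rotation θ_0 = (740 + 0)/EI = 740/EI
A unit hogging moment at Y produces rotation L₁/(3EI) + L₂/(3EI) = 5.633/EI.
Compatibility: M_Y·(L₁+L₂)/(3EI) = θ_0, giving M_Y = 131.4 kN·m (hogging).
Span XY, ΣM about X with M_Y applied at Y: R_Y^{XY}·9.4 = 629.8 + 131.4, so R_Y^{XY} = 80.97 kN and R_X = 134 − 80.97 = 53.03 kN.
Span YZ, ΣM about Z: R_Y^{YZ}·7.5 = 0 + 131.4, so R_Y^{YZ} = 17.52 kN and R_Z = 0 − 17.52 = -17.52 kN.
R_Y = 80.97 + 17.52 = 98.49 kN.

R_Y = 98.49 kN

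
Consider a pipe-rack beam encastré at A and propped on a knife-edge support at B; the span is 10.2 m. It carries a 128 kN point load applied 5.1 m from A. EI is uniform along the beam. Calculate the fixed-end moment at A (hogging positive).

Take the reaction at B as the redundant and release it; the primary structure is a cantilever fixed at A.
Free-end deflection of the primary structure under the applied loading (downward +):
  point load 128 at a = 5.1: Pa²(3L − a)/(6EI) = 14149/EI
Flexibility coefficient — unit upward force at B: δ_{BB} = L³/(3EI) = 353.7/EI.
The prop prevents deflection at B: R_B = δ_0/δ_{BB} = 14149/353.7 = 40 kN.
Moment equilibrium about A: M_A = Σ(load moments about A) − R_B·L = 652.8 − 40×10.2 = 244.8 kN·m.

M_A = 244.8 kN·m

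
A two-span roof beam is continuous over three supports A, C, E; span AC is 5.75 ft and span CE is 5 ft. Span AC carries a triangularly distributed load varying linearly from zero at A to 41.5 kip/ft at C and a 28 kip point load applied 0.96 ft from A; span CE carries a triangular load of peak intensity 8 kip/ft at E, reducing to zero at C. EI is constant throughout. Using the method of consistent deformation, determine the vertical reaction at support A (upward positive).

Insert a hinge at C; M_C is the redundant, and each span becomes simply supported.
Rotations at C on the released spans (each span's end-slope, ×1/EI):
  span AC: triangular load, peak 41.5: w₀L³/(45EI) = 175.3/EI
  span AC: point load 28 at a = 0.96: Pab(L + a)/(6LEI) = 25.04/EI
  span CE: triangular load, peak 8: 7w₀L³/(360EI) = 19.44/EI
  relative rotation θ_0 = (200.4 + 19.44)/EI = 219.8/EI
A unit hogging moment at C produces rotation L₁/(3EI) + L₂/(3EI) = 3.583/EI.
Slope continuity at C: θ_0 = M_C·3.583/EI, so M_C = 219.8/3.583 = 61.34 kip·ft (hogging).
Span AC, ΣM about A with M_C applied at C: R_C^{AC}·5.75 = 484.2 + 61.34, so R_C^{AC} = 94.88 kip and R_A = 147.3 − 94.88 = 52.43 kip.

R_A = 52.43 kip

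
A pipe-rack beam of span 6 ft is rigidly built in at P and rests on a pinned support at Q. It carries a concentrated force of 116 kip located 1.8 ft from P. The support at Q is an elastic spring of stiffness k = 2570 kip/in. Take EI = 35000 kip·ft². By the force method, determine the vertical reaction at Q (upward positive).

Release the roller at Q. Primary structure: cantilever fixed at P.
Primary-structure tip deflection at Q by superposition:
  point load 116 at a = 1.8: Pa²(3L − a)/(6EI) = 1015/EI
Tip deflection under a unit load at Q: L³/(3EI) = 72/EI.
With EI = 35000 kip·ft²: δ_0 = 0.028993 ft and δ_{QQ} = 0.002057 ft/kip.
Compatibility — the spring shortens by R_Q/k under the reaction it provides: δ_0 − R_Q·δ_{QQ} = R_Q/k. With 1/k = 1/(2570×12) ft/kip = 0.000032 ft/kip, R_Q = δ_0 / (δ_{QQ} + 1/k) = 0.028993 / (0.002057 + 0.000032) = 13.88 kip.

R_Q = 13.88 kip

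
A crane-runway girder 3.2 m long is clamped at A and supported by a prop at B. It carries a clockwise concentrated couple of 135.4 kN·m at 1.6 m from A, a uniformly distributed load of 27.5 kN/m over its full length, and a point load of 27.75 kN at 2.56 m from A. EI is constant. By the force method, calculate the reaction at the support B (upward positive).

R_B = 100.1 kN

Take the reaction at B as the redundant and release it; the primary structure is a cantilever fixed at A.
Downward deflection at the released point B due to the loads:
  clockwise couple 135.4 at a = 1.6: M₀a(2L − a)/(2EI) = 519.9/EI
  UDL 27.5: wL⁴/(8EI) = 360.4/EI
  point load 27.75 at a = 2.56: Pa²(3L − a)/(6EI) = 213.4/EI
  δ_0 = 1094/EI
Tip deflection under a unit load at B: L³/(3EI) = 10.92/EI.
The prop prevents deflection at B: R_B = δ_0/δ_{BB} = 1094/10.92 = 100.1 kN.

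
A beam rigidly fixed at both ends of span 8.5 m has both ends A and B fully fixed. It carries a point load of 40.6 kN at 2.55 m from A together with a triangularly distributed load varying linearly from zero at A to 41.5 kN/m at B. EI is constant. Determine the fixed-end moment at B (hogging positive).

M_B = 171.7 kN·m

Release both end moments; the primary structure is a simply-supported span AB with redundants M_A and M_B.
End rotations of the released simple span under the applied load (×1/EI):
  at A: point load 40.6 at a = 2.55: Pab(L + b)/(6LEI) = 174.5/EI
  at B: point load 40.6 at a = 2.55: Pab(L + a)/(6LEI) = 133.5/EI
  at A: triangular load, peak 41.5: 7w₀L³/(360EI) = 495.6/EI
  at B: triangular load, peak 41.5: w₀L³/(45EI) = 566.4/EI
  θ_A0 = 670.1/EI,  θ_B0 = 699.8/EI
Flexibility coefficients: a unit moment at one end gives L/(3EI) there and L/(6EI) at the far end, so f₁₁ = f₂₂ = 2.833/EI and f₁₂ = f₂₁ = 1.417/EI.
Compatibility — zero rotation at each built-in end:
  2.833 M_A + 1.417 M_B = 670.1
  1.417 M_A + 2.833 M_B = 699.8
Solving the pair gives M_A = 150.7 kN·m and M_B = 171.7 kN·m (hogging).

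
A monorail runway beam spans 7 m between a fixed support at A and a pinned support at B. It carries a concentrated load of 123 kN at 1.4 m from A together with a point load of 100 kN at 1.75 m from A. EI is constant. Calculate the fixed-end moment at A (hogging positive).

Take the reaction at B as the redundant and release it; the primary structure is a cantilever fixed at A.
Primary-structure tip deflection at B by superposition:
  point load 123 at a = 1.4: Pa²(3L − a)/(6EI) = 787.5/EI
  point load 100 at a = 1.75: Pa²(3L − a)/(6EI) = 982.6/EI
  δ_0 = 1770/EI
Tip deflection under a unit load at B: L³/(3EI) = 114.3/EI.
Compatibility at B: δ_0 − R_B·δ_{BB} = 0, so R_B = 1770/114.3 = 15.48 kN.
Moment equilibrium about A: M_A = Σ(load moments about A) − R_B·L = 347.2 − 15.48×7 = 238.8 kN·m.

M_A = 238.8 kN·m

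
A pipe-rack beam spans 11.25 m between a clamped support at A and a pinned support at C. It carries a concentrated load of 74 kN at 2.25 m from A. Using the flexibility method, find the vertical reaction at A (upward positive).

R_A = 69.86 kN

Remove the prop at C; the released (primary) structure is a cantilever built in at A.
Primary-structure tip deflection at C by superposition:
  point load 74 at a = 2.25: Pa²(3L − a)/(6EI) = 1967/EI
Flexibility coefficient — unit upward force at C: δ_{CC} = L³/(3EI) = 474.6/EI.
The prop prevents deflection at C: R_C = δ_0/δ_{CC} = 1967/474.6 = 4.144 kN.
Vertical equilibrium: R_A = ΣP − R_C = 74 − 4.144 = 69.86 kN.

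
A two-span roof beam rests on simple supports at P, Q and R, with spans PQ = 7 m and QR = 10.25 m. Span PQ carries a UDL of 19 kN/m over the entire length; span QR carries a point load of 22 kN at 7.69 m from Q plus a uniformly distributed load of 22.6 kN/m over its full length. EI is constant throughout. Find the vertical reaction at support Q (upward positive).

R_Q = 245.3 kN

Take M_Q as the redundant. Released structure: two simple spans PQ and QR with a hinge at Q.
Rotations at Q on the released spans (each span's end-slope, ×1/EI):
  span PQ: UDL 19: wL³/(24EI) = 271.5/EI
  span QR: point load 22 at a = 7.69: Pab(L + b)/(6LEI) = 90.21/EI
  span QR: UDL 22.6: wL³/(24EI) = 1014/EI
  relative rotation θ_0 = (271.5 + 1104)/EI = 1376/EI
A unit hogging moment at Q produces rotation L₁/(3EI) + L₂/(3EI) = 5.75/EI.
Compatibility: M_Q·(L₁+L₂)/(3EI) = θ_0, giving M_Q = 239.3 kN·m (hogging).
Span PQ, ΣM about P with M_Q applied at Q: R_Q^{PQ}·7 = 465.5 + 239.3, so R_Q^{PQ} = 100.7 kN and R_P = 133 − 100.7 = 32.32 kN.
Span QR, ΣM about R: R_Q^{QR}·10.25 = 1244 + 239.3, so R_Q^{QR} = 144.7 kN and R_R = 253.7 − 144.7 = 109 kN.
R_Q = 100.7 + 144.7 = 245.3 kN.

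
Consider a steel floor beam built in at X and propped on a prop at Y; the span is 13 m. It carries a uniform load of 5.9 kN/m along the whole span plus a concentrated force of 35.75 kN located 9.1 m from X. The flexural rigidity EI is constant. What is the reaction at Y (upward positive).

Remove the prop at Y; the released (primary) structure is a cantilever built in at X.
Deflection at Y on the released cantilever, summing each load's contribution:
  UDL 5.9: wL⁴/(8EI) = 21064/EI
  point load 35.75 at a = 9.1: Pa²(3L − a)/(6EI) = 14753/EI
  δ_0 = 35817/EI
Tip deflection under a unit load at Y: L³/(3EI) = 732.3/EI.
Compatibility at Y: δ_0 − R_Y·δ_{YY} = 0, so R_Y = 35817/732.3 = 48.91 kN.

R_Y = 48.91 kN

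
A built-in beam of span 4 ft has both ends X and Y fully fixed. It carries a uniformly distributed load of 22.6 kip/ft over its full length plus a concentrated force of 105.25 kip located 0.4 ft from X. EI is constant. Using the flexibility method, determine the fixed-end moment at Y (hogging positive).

M_Y = 33.92 kip·ft

Take the two fixed-end moments M_X, M_Y as redundants; the released structure is the simple span XY.
Simple-span end rotations at X and Y under the given loads:
  at X: UDL 22.6: wL³/(24EI) = 60.27/EI
  at Y: UDL 22.6: wL³/(24EI) = 60.27/EI
  at X: point load 105.25 at a = 0.4: Pab(L + b)/(6LEI) = 47.99/EI
  at Y: point load 105.25 at a = 0.4: Pab(L + a)/(6LEI) = 27.79/EI
  θ_X0 = 108.3/EI,  θ_Y0 = 88.05/EI
Flexibility coefficients: a unit moment at one end gives L/(3EI) there and L/(6EI) at the far end, so f₁₁ = f₂₂ = 1.333/EI and f₁₂ = f₂₁ = 0.6667/EI.
Compatibility — zero rotation at each built-in end:
  1.333 M_X + 0.6667 M_Y = 108.3
  0.6667 M_X + 1.333 M_Y = 88.05
Solving the pair gives M_X = 64.23 kip·ft and M_Y = 33.92 kip·ft (hogging).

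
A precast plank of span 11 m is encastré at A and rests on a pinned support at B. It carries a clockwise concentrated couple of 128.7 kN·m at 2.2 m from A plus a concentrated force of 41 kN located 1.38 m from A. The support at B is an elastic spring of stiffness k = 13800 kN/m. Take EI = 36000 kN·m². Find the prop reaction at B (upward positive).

R_B = 7.203 kN

Release the roller at B. Primary structure: cantilever fixed at A.
Deflection at B on the released cantilever, summing each load's contribution:
  clockwise couple 128.7 at a = 2.2: M₀a(2L − a)/(2EI) = 2803/EI
  point load 41 at a = 1.38: Pa²(3L − a)/(6EI) = 411.5/EI
  δ_0 = 3215/EI
Flexibility coefficient — unit upward force at B: δ_{BB} = L³/(3EI) = 443.7/EI.
With EI = 36000 kN·m²: δ_0 = 0.089294 m and δ_{BB} = 0.012324 m/kN.
Compatibility — the spring shortens by R_B/k under the reaction it provides: δ_0 − R_B·δ_{BB} = R_B/k. With 1/k = 0.000072 m/kN, R_B = δ_0 / (δ_{BB} + 1/k) = 0.089294 / (0.012324 + 0.000072) = 7.203 kN.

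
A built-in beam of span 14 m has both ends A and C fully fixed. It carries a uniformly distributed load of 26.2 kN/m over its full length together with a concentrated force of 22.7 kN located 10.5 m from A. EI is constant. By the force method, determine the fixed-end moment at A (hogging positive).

M_A = 442.8 kN·m

Take the two fixed-end moments M_A, M_C as redundants; the released structure is the simple span AC.
End rotations of the released simple span under the applied load (×1/EI):
  at A: UDL 26.2: wL³/(24EI) = 2996/EI
  at C: UDL 26.2: wL³/(24EI) = 2996/EI
  at A: point load 22.7 at a = 10.5: Pab(L + b)/(6LEI) = 173.8/EI
  at C: point load 22.7 at a = 10.5: Pab(L + a)/(6LEI) = 243.3/EI
  θ_A0 = 3169/EI,  θ_C0 = 3239/EI
Flexibility coefficients: a unit moment at one end gives L/(3EI) there and L/(6EI) at the far end, so f₁₁ = f₂₂ = 4.667/EI and f₁₂ = f₂₁ = 2.333/EI.
Compatibility — zero rotation at each built-in end:
  4.667 M_A + 2.333 M_C = 3169
  2.333 M_A + 4.667 M_C = 3239
Solving the pair gives M_A = 442.8 kN·m and M_C = 472.6 kN·m (hogging).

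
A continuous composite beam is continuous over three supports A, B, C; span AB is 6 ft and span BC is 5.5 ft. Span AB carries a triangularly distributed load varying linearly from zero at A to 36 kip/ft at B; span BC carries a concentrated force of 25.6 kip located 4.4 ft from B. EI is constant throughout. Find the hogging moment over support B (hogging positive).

M_B = 51.54 kip·ft

Take M_B as the redundant. Released structure: two simple spans AB and BC with a hinge at B.
End slopes at the hinge B, treating each span as simply supported:
  span AB: triangular load, peak 36: w₀L³/(45EI) = 172.8/EI
  span BC: point load 25.6 at a = 4.4: Pab(L + b)/(6LEI) = 24.78/EI
  relative rotation θ_0 = (172.8 + 24.78)/EI = 197.6/EI
A unit hogging moment at B produces rotation L₁/(3EI) + L₂/(3EI) = 3.833/EI.
Compatibility: M_B·(L₁+L₂)/(3EI) = θ_0, giving M_B = 51.54 kip·ft (hogging).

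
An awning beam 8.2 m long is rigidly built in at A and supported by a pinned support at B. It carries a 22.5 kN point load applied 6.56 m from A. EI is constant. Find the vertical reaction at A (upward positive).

R_A = 6.66 kN

Remove the prop at B; the released (primary) structure is a cantilever built in at A.
Primary-structure tip deflection at B by superposition:
  point load 22.5 at a = 6.56: Pa²(3L − a)/(6EI) = 2911/EI
Flexibility coefficient — unit upward force at B: δ_{BB} = L³/(3EI) = 183.8/EI.
The prop prevents deflection at B: R_B = δ_0/δ_{BB} = 2911/183.8 = 15.84 kN.
Vertical equilibrium: R_A = ΣP − R_B = 22.5 − 15.84 = 6.66 kN.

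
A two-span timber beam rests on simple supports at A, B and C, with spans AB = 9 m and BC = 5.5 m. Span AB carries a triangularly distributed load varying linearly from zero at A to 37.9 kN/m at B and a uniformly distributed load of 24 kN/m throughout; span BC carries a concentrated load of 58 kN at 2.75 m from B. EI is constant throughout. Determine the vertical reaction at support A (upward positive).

R_A = 131.5 kN

Take M_B as the redundant. Released structure: two simple spans AB and BC with a hinge at B.
End slopes at the hinge B, treating each span as simply supported:
  span AB: triangular load, peak 37.9: w₀L³/(45EI) = 614/EI
  span AB: UDL 24: wL³/(24EI) = 729/EI
  span BC: point load 58 at a = 2.75: Pab(L + b)/(6LEI) = 109.7/EI
  relative rotation θ_0 = (1343 + 109.7)/EI = 1453/EI
A unit hogging moment at B produces rotation L₁/(3EI) + L₂/(3EI) = 4.833/EI.
Compatibility: M_B·(L₁+L₂)/(3EI) = θ_0, giving M_B = 300.5 kN·m (hogging).
Span AB, ΣM about A with M_B applied at B: R_B^{AB}·9 = 1995 + 300.5, so R_B^{AB} = 255.1 kN and R_A = 386.6 − 255.1 = 131.5 kN.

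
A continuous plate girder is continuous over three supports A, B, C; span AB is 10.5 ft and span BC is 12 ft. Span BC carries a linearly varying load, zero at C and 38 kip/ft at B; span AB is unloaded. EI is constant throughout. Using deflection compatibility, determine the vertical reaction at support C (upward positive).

R_C = 59.79 kip

Take M_B as the redundant. Released structure: two simple spans AB and BC with a hinge at B.
End slopes at the hinge B, treating each span as simply supported:
  span BC: triangular load, peak 38: w₀L³/(45EI) = 1459/EI
  relative rotation θ_0 = (0 + 1459)/EI = 1459/EI
A unit hogging moment at B produces rotation L₁/(3EI) + L₂/(3EI) = 7.5/EI.
Slope continuity at B: θ_0 = M_B·7.5/EI, so M_B = 1459/7.5 = 194.6 kip·ft (hogging).
Span BC, ΣM about C: R_B^{BC}·12 = 1824 + 194.6, so R_B^{BC} = 168.2 kip and R_C = 228 − 168.2 = 59.79 kip.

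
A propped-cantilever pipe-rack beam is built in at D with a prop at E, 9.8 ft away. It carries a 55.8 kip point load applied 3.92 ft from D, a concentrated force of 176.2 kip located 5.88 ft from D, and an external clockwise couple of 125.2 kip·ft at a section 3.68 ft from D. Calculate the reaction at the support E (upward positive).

R_E = 99.41 kip

Release the roller at E. Primary structure: cantilever fixed at D.
Primary-structure tip deflection at E by superposition:
  point load 55.8 at a = 3.92: Pa²(3L − a)/(6EI) = 3641/EI
  point load 176.2 at a = 5.88: Pa²(3L − a)/(6EI) = 23881/EI
  clockwise couple 125.2 at a = 3.68: M₀a(2L − a)/(2EI) = 3667/EI
  δ_0 = 31189/EI
Tip deflection under a unit load at E: L³/(3EI) = 313.7/EI.
The prop prevents deflection at E: R_E = δ_0/δ_{EE} = 31189/313.7 = 99.41 kip.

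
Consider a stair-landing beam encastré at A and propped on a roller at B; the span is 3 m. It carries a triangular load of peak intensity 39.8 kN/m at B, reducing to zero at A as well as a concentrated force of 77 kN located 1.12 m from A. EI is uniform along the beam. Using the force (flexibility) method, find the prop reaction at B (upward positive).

Choose R_B as the redundant. The primary structure is the cantilever fixed at A.
Downward deflection at the released point B due to the loads:
  triangular load, peak 39.8 at the free end: 11w₀L⁴/(120EI) = 295.5/EI
  point load 77 at a = 1.12: Pa²(3L − a)/(6EI) = 126.9/EI
  δ_0 = 422.4/EI
Tip deflection under a unit load at B: L³/(3EI) = 9/EI.
The prop prevents deflection at B: R_B = δ_0/δ_{BB} = 422.4/9 = 46.93 kN.

R_B = 46.93 kN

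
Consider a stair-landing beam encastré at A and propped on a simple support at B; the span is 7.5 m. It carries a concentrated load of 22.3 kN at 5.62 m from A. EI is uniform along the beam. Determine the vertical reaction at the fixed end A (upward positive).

Choose R_B as the redundant. The primary structure is the cantilever fixed at A.
Downward deflection at the released point B due to the loads:
  point load 22.3 at a = 5.62: Pa²(3L − a)/(6EI) = 1982/EI
Tip deflection under a unit load at B: L³/(3EI) = 140.6/EI.
Compatibility at B: δ_0 − R_B·δ_{BB} = 0, so R_B = 1982/140.6 = 14.09 kN.
Vertical equilibrium: R_A = ΣP − R_B = 22.3 − 14.09 = 8.209 kN.

R_A = 8.209 kN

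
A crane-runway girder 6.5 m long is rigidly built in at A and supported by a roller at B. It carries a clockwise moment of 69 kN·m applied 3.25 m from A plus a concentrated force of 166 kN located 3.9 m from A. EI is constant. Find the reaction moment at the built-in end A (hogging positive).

M_A = 172.6 kN·m

Release the roller at B. Primary structure: cantilever fixed at A.
Deflection at B on the released cantilever, summing each load's contribution:
  clockwise couple 69 at a = 3.25: M₀a(2L − a)/(2EI) = 1093/EI
  point load 166 at a = 3.9: Pa²(3L − a)/(6EI) = 6565/EI
  δ_0 = 7658/EI
Tip deflection under a unit load at B: L³/(3EI) = 91.54/EI.
The prop prevents deflection at B: R_B = δ_0/δ_{BB} = 7658/91.54 = 83.65 kN.
Moment equilibrium about A: M_A = Σ(load moments about A) − R_B·L = 716.4 − 83.65×6.5 = 172.6 kN·m.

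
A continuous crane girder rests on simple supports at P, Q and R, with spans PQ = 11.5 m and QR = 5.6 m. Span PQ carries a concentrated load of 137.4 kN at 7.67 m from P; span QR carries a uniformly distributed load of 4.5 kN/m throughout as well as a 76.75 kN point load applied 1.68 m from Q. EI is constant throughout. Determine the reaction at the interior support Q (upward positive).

Take M_Q as the redundant. Released structure: two simple spans PQ and QR with a hinge at Q.
Rotations at Q on the released spans (each span's end-slope, ×1/EI):
  span PQ: point load 137.4 at a = 7.67: Pab(L + a)/(6LEI) = 1121/EI
  span QR: UDL 4.5: wL³/(24EI) = 32.93/EI
  span QR: point load 76.75 at a = 1.68: Pab(L + b)/(6LEI) = 143.2/EI
  relative rotation θ_0 = (1121 + 176.1)/EI = 1298/EI
A unit hogging moment at Q produces rotation L₁/(3EI) + L₂/(3EI) = 5.7/EI.
Compatibility: M_Q·(L₁+L₂)/(3EI) = θ_0, giving M_Q = 227.6 kN·m (hogging).
Span PQ, ΣM about P with M_Q applied at Q: R_Q^{PQ}·11.5 = 1054 + 227.6, so R_Q^{PQ} = 111.4 kN and R_P = 137.4 − 111.4 = 25.97 kN.
Span QR, ΣM about R: R_Q^{QR}·5.6 = 371.4 + 227.6, so R_Q^{QR} = 107 kN and R_R = 102 − 107 = -5.024 kN.
R_Q = 111.4 + 107 = 218.4 kN.

R_Q = 218.4 kN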